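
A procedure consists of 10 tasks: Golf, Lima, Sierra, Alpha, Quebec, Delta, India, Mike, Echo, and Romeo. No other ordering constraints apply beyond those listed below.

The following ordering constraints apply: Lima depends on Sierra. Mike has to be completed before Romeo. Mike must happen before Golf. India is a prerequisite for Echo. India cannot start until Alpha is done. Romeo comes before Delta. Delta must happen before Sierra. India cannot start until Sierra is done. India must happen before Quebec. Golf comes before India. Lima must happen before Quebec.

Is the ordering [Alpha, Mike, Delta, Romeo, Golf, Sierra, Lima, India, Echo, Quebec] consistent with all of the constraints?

No

The sequence places Delta ahead of Romeo.
Since Romeo is required before Delta, the ordering is invalid.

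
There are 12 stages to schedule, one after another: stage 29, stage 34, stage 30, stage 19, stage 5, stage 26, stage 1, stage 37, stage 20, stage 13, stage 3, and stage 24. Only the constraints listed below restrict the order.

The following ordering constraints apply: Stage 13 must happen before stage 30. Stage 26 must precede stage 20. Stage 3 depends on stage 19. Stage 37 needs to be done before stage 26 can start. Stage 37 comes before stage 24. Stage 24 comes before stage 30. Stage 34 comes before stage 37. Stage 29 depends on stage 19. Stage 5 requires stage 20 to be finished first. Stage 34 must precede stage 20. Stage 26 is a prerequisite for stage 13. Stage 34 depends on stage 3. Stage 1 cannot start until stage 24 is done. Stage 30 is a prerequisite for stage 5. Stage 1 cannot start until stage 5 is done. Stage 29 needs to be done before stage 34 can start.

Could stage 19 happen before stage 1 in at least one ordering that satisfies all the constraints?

Yes

Every valid ordering already has stage 19 before stage 1 (the constraints require it), so in particular at least one does.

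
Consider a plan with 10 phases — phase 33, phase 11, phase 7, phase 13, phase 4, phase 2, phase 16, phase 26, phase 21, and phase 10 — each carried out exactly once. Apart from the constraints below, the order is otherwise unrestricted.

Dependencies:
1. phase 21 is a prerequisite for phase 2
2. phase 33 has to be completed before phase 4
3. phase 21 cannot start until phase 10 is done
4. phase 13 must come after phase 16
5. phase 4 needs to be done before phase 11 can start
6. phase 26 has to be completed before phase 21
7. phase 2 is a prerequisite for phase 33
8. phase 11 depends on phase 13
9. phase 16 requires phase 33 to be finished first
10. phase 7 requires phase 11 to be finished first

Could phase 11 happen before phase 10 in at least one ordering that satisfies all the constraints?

No

There is a dependency chain phase 10 → phase 21 → phase 2 → phase 33 → phase 4 → phase 11, so phase 11 always comes after phase 10.
Hence phase 11 can never be scheduled before phase 10.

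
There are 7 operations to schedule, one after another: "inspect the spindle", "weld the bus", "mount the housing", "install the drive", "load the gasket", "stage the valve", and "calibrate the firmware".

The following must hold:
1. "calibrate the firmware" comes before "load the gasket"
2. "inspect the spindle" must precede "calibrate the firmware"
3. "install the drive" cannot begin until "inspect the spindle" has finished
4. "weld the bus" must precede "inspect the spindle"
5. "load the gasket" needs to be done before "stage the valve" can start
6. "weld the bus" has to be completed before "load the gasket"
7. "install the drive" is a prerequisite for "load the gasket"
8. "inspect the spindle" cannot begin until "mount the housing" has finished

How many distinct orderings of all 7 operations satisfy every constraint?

The operations with no prerequisites are "weld the bus", "mount the housing"; any of them can be placed first.
Enumerating by repeatedly choosing an available operation (one whose prerequisites are all placed) gives 4 distinct complete orderings.

4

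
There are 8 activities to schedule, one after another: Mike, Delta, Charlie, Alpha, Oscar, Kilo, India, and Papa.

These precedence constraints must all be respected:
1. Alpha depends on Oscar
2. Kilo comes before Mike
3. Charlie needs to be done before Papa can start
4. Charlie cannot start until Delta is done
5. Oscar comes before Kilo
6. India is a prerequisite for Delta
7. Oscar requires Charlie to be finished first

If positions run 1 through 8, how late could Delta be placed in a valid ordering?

2

The activities that are forced after Delta, directly or by a chain of constraints, are Mike, Charlie, Alpha, Oscar, Kilo, Papa. That's 6 activities.
So at least 6 activities follow Delta, putting Delta no later than position 2. That position is achievable by scheduling everything else first.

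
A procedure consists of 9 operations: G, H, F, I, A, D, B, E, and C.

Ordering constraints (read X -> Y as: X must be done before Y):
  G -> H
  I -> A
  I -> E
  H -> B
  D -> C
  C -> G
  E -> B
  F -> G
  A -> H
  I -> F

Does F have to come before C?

Nothing in the constraints links F and C; they are unordered relative to each other.
So F can come before C or after — it is not forced.

No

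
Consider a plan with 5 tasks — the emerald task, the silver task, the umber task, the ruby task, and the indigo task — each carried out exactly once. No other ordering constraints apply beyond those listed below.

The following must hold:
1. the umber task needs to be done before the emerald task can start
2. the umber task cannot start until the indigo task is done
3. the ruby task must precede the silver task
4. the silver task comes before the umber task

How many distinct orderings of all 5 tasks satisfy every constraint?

3

The tasks with no prerequisites are the ruby task, the indigo task; any of them can be placed first.
Enumerating by repeatedly choosing an available task (one whose prerequisites are all placed) gives 3 distinct complete orderings.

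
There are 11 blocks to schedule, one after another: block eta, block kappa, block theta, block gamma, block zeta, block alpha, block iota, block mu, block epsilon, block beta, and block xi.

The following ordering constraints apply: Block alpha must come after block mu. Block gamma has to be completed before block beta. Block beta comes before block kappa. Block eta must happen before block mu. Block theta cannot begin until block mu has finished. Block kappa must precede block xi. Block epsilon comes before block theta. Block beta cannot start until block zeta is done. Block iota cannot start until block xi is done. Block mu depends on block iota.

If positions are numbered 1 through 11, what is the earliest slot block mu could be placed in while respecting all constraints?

8

Every block that must precede block mu has to come before it. Tracing all chains that end at block mu, those blocks are: block eta, block kappa, block gamma, block zeta, block iota, block beta, block xi — 7 in total.
So at minimum 7 blocks come before block mu, putting block mu no earlier than position 8. That position is achievable by scheduling exactly those predecessors first.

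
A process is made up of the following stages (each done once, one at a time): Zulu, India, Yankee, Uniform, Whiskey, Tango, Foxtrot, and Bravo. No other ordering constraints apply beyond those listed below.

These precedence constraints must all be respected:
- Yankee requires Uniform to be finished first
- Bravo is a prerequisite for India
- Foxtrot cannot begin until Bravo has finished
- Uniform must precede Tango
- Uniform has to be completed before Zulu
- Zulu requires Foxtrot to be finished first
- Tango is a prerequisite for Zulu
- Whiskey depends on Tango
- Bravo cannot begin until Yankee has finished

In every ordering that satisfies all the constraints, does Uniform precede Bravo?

Yes

Following the dependencies: Uniform → Yankee → Bravo.
So Uniform must precede Bravo in any valid ordering.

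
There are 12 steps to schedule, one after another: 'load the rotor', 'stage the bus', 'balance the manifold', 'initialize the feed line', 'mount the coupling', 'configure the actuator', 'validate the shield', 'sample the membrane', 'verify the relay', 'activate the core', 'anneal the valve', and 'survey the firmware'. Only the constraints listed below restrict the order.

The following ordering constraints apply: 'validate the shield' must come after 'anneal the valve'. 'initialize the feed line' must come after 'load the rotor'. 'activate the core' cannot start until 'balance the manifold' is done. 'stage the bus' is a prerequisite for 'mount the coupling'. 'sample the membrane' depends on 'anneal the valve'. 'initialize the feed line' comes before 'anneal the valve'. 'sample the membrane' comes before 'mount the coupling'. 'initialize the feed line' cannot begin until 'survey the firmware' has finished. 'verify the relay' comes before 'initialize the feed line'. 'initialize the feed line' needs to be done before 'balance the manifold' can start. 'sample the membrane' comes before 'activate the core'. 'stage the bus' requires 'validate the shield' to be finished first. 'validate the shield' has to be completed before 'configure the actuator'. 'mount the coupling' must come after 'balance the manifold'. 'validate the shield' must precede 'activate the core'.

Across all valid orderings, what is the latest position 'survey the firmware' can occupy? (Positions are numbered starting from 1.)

Following every chain forward from 'survey the firmware', the steps that must come later are 'stage the bus', 'balance the manifold', 'initialize the feed line', 'mount the coupling', 'configure the actuator', 'validate the shield', 'sample the membrane', 'activate the core', 'anneal the valve' — 9 of them.
So at least 9 steps follow 'survey the firmware', putting 'survey the firmware' no later than position 3. That position is achievable by scheduling everything else first.

3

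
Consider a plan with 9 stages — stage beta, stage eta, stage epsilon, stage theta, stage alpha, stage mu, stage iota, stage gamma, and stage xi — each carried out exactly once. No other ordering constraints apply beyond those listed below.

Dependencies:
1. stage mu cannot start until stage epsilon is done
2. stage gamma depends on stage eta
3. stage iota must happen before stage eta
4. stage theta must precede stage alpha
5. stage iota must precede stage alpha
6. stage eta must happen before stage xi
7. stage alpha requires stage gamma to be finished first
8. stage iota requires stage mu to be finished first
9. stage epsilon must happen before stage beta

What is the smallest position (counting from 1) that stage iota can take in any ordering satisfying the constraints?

The stages that are forced before stage iota, directly or transitively, are stage epsilon, stage mu. That's 2 stages.
So at minimum 2 stages come before stage iota, putting stage iota no earlier than position 3. That position is achievable by scheduling exactly those predecessors first.

3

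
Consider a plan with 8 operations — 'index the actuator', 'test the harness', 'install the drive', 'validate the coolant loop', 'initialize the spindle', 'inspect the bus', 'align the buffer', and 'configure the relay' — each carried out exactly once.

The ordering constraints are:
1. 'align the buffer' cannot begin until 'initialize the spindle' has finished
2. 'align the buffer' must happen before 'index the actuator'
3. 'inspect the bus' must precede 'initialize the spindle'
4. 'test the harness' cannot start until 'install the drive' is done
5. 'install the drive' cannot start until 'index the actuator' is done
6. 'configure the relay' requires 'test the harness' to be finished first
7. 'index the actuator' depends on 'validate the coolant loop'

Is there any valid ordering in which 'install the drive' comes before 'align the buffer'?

The constraints give a chain 'align the buffer' → 'index the actuator' → 'install the drive', which forces 'align the buffer' before 'install the drive'.
Hence 'install the drive' can never be scheduled before 'align the buffer'.

No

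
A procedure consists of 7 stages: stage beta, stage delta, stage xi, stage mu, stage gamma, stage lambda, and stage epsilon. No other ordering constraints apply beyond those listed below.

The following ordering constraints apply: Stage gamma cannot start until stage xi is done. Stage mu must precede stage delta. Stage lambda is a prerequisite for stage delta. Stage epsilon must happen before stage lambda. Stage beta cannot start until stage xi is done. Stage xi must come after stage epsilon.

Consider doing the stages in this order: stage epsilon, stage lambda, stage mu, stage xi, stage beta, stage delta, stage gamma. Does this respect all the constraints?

Yes

Every stated constraint is respected: stage lambda sits at position 2, ahead of stage delta at position 6, and each of the other listed pairs likewise has the predecessor earlier in the sequence.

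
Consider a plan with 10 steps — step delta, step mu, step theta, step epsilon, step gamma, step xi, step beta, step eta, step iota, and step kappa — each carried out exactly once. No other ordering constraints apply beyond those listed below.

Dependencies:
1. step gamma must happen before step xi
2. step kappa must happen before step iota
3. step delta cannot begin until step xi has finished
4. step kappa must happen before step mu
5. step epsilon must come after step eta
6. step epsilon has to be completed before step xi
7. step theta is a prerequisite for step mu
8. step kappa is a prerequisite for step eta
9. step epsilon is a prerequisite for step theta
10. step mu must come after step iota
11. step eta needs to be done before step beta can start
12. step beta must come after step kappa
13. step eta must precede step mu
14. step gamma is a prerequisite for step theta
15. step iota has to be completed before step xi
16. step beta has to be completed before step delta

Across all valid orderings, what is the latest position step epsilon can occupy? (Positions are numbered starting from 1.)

6

Every step that must follow step epsilon has to come after it. Tracing all chains starting from step epsilon, those steps are: step delta, step mu, step theta, step xi — 4 in total.
With 4 mandatory successors out of 10 steps total, the latest slot for step epsilon is 10−4 = 6, and it's reachable by doing all non-successors before step epsilon.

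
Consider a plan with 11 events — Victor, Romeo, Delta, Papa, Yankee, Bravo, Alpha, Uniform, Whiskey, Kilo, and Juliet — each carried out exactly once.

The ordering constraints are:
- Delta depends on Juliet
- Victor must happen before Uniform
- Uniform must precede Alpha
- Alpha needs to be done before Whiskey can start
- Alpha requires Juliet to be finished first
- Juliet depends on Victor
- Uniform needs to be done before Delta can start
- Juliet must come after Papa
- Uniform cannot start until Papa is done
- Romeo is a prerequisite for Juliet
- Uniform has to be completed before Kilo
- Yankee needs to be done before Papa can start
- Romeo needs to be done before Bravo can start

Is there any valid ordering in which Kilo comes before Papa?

No

Following Papa → Uniform → Kilo, Papa must precede Kilo in every valid ordering.
So no valid ordering can have Kilo before Papa.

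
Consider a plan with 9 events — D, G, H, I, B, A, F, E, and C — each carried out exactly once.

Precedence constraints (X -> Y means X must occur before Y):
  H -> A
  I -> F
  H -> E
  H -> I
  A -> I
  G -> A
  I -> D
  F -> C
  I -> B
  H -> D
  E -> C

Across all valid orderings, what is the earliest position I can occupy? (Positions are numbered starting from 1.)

Every event that must precede I has to come before it. Tracing all chains that end at I, those events are: G, H, A — 3 in total.
With 3 mandatory predecessors, the earliest I can sit is position 3+1 = 4, and placing just those 3 first achieves it.

4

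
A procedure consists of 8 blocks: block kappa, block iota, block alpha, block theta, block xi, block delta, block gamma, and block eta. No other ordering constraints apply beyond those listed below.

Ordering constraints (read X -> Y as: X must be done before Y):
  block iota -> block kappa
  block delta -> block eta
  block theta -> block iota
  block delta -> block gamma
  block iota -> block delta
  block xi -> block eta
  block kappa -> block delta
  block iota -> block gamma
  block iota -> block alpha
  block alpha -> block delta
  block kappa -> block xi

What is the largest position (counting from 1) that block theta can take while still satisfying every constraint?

The blocks that are forced after block theta, directly or by a chain of constraints, are block kappa, block iota, block alpha, block xi, block delta, block gamma, block eta. That's 7 blocks.
With 7 mandatory successors out of 8 blocks total, the latest slot for block theta is 8−7 = 1, and it's reachable by doing all non-successors before block theta.

1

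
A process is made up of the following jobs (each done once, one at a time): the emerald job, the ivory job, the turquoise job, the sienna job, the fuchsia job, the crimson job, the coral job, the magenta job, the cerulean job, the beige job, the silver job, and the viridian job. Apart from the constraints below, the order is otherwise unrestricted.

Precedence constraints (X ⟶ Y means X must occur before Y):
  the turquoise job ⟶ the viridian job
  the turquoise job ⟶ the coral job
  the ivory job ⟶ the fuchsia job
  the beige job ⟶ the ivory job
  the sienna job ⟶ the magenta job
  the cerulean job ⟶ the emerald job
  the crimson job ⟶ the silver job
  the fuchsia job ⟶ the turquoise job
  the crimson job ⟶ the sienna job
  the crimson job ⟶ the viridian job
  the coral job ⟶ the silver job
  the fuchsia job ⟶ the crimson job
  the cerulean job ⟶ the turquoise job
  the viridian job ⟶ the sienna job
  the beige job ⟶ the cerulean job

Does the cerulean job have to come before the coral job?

Following the dependencies: the cerulean job → the turquoise job → the coral job.
Hence the cerulean job necessarily comes before the coral job.

Yes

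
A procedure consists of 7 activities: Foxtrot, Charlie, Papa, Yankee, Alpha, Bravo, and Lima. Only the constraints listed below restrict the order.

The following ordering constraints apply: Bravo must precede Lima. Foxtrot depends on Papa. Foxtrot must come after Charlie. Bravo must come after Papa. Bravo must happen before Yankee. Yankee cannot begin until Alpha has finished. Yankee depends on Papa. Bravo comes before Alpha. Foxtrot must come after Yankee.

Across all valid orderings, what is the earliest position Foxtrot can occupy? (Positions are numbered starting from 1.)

6

Working backwards through the constraints from Foxtrot, its full set of required predecessors is Charlie, Papa, Yankee, Alpha, Bravo — 5 of them.
With 5 mandatory predecessors, the earliest Foxtrot can sit is position 5+1 = 6, and placing just those 5 first achieves it.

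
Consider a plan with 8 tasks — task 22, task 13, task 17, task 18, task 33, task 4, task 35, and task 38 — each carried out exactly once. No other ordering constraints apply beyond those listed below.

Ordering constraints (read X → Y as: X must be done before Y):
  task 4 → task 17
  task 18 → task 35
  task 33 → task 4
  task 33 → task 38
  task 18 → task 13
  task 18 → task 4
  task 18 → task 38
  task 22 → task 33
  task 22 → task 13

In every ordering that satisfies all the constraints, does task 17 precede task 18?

In fact the dependencies run the other way: task 18 → task 4 → task 17.
So task 17 never precedes task 18.

No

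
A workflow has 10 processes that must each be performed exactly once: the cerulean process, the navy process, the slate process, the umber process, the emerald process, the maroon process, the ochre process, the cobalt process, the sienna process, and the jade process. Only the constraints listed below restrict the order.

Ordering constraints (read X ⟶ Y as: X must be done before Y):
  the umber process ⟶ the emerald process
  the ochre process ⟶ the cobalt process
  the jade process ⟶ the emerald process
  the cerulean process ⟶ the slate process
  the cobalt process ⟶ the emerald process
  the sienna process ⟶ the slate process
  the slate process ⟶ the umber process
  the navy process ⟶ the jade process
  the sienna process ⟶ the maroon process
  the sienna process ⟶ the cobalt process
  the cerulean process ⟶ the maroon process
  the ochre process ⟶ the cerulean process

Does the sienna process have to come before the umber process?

Yes

Following the dependencies: the sienna process → the slate process → the umber process.
Hence the sienna process necessarily comes before the umber process.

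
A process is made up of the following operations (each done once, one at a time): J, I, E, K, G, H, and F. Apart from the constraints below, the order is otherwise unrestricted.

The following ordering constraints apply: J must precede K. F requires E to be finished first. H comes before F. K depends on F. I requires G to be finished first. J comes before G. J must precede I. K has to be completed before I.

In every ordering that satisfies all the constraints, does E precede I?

Yes

Tracing the constraints gives a chain: E → F → K → I.
Hence E necessarily comes before I.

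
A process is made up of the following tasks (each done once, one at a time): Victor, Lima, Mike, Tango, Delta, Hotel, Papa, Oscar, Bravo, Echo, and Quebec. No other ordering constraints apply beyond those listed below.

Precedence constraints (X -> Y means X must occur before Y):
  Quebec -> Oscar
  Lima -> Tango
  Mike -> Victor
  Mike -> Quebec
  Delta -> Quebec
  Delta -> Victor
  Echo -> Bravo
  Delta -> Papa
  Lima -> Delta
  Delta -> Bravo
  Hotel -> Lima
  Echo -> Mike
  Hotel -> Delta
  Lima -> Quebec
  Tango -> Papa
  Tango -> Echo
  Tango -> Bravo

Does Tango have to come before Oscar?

Following the dependencies: Tango → Echo → Mike → Quebec → Oscar.
That forces Tango before Oscar in every valid schedule.

Yes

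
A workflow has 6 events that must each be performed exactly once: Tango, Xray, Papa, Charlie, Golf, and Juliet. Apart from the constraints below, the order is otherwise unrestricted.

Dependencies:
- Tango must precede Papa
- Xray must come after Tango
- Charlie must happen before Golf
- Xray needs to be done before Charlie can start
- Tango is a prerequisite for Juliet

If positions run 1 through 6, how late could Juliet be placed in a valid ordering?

No constraint forces any event after Juliet, so it can be placed last, in position 6.

6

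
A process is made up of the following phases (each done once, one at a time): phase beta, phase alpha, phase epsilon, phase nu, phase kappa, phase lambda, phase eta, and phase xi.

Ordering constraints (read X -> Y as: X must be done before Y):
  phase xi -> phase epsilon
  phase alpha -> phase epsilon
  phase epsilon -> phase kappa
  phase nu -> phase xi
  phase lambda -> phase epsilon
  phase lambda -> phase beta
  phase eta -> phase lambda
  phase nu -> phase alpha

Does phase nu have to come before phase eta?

No

Nothing in the constraints links phase nu and phase eta; they are unordered relative to each other.
A valid ordering placing phase eta before phase nu exists, so the answer is no.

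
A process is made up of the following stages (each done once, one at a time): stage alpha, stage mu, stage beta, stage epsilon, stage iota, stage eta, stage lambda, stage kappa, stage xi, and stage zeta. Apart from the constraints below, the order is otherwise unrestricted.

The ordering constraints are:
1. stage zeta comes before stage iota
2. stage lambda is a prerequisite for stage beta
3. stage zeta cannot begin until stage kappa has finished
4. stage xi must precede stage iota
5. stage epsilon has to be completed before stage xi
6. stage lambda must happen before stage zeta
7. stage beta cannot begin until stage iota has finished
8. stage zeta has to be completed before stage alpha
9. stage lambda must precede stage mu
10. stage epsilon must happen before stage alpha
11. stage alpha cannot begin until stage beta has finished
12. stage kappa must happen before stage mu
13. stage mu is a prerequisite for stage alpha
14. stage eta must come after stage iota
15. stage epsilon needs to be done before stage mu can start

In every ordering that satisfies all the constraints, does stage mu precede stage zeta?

No

Stage mu and stage zeta are not related by any chain of constraints.
So stage mu can come before stage zeta or after — it is not forced.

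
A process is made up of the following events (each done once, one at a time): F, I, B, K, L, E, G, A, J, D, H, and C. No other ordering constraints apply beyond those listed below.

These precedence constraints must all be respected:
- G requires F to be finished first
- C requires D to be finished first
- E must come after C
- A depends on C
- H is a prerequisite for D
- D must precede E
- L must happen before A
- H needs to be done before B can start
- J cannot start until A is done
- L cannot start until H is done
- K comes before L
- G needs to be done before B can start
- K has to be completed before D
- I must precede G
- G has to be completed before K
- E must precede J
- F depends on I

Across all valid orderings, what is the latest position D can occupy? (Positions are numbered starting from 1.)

8

The events that are forced after D, directly or by a chain of constraints, are E, A, J, C. That's 4 events.
So at least 4 events follow D, putting D no later than position 8. That position is achievable by scheduling everything else first.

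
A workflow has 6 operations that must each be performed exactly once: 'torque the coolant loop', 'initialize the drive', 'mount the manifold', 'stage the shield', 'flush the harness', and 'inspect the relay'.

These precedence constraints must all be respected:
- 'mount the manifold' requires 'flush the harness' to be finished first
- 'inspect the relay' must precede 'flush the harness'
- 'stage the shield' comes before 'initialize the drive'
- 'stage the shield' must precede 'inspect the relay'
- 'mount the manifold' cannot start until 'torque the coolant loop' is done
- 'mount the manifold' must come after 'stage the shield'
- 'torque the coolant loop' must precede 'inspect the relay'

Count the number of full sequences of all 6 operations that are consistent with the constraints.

The operations with no prerequisites are 'torque the coolant loop', 'stage the shield'; any of them can be placed first.
Systematically extending each partial ordering one operation at a time and counting, there are 9 complete orderings.

9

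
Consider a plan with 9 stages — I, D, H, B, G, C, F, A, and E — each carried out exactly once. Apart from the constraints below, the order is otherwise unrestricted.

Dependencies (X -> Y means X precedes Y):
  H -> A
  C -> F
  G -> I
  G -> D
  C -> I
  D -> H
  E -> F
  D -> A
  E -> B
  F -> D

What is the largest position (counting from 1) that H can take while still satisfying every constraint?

8

The only stage forced after H (directly or by a chain) is A.
With 1 mandatory successor out of 9 stages total, the latest slot for H is 9−1 = 8, and it's reachable by doing all non-successors before H.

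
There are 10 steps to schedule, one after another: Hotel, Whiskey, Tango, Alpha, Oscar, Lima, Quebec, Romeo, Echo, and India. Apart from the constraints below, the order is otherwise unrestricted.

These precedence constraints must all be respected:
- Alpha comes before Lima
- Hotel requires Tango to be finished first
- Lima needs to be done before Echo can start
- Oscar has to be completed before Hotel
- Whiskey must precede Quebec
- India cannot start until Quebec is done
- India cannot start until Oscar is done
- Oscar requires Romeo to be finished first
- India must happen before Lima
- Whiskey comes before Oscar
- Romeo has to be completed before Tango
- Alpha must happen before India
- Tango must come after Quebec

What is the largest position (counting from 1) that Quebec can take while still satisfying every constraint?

Following every chain forward from Quebec, the steps that must come later are Hotel, Tango, Lima, Echo, India — 5 of them.
With 5 mandatory successors out of 10 steps total, the latest slot for Quebec is 10−5 = 5, and it's reachable by doing all non-successors before Quebec.

5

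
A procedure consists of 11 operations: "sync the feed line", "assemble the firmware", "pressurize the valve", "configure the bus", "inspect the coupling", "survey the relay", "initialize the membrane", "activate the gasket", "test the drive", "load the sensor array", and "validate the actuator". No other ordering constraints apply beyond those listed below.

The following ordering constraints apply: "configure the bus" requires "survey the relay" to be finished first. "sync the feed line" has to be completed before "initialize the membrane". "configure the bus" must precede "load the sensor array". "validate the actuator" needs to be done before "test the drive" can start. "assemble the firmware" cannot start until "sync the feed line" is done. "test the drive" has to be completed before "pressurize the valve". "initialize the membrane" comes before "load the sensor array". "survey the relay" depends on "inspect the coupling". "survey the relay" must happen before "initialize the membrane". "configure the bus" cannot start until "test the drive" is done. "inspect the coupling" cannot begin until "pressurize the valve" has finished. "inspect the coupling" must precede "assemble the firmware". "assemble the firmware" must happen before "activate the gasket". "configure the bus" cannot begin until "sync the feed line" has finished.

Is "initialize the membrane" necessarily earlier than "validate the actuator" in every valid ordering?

No

There is a chain "validate the actuator" → "test the drive" → "pressurize the valve" → "inspect the coupling" → "survey the relay" → "initialize the membrane", which puts "validate the actuator" before "initialize the membrane".
So "initialize the membrane" does not have to come before "validate the actuator" — it cannot.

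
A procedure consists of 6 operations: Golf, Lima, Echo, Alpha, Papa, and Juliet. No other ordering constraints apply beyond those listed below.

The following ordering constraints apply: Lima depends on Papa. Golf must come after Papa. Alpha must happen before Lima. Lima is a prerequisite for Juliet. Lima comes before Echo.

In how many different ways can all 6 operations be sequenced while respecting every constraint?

2 operations have no prerequisites (Alpha, Papa), so any of them could come first.
Systematically extending each partial ordering one operation at a time and counting, there are 18 complete orderings.

18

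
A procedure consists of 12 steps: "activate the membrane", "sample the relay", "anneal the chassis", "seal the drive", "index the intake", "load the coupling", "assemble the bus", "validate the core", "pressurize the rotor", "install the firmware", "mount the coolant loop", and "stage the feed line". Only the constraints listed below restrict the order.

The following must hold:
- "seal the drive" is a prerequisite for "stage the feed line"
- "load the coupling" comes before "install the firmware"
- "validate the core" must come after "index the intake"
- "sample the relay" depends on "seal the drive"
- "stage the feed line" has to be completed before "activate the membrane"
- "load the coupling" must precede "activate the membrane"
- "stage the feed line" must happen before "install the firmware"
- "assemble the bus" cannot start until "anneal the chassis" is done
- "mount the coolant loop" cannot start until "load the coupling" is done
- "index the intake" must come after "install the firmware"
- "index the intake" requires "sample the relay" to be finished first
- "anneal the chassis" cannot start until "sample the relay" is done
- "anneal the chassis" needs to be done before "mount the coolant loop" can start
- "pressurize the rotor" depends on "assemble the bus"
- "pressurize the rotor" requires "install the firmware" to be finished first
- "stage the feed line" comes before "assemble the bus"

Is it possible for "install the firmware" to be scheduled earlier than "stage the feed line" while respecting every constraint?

No

Following "stage the feed line" → "install the firmware", "stage the feed line" must precede "install the firmware" in every valid ordering.
So no valid ordering can have "install the firmware" before "stage the feed line".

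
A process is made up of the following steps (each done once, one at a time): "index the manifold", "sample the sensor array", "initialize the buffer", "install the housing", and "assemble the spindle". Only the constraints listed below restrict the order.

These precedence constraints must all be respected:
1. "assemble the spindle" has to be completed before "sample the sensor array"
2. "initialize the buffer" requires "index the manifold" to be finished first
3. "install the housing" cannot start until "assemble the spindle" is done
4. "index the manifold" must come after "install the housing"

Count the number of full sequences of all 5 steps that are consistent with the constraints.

4

Only "assemble the spindle" has no prerequisites, so it must go first.
Systematically extending each partial ordering one step at a time and counting, there are 4 complete orderings.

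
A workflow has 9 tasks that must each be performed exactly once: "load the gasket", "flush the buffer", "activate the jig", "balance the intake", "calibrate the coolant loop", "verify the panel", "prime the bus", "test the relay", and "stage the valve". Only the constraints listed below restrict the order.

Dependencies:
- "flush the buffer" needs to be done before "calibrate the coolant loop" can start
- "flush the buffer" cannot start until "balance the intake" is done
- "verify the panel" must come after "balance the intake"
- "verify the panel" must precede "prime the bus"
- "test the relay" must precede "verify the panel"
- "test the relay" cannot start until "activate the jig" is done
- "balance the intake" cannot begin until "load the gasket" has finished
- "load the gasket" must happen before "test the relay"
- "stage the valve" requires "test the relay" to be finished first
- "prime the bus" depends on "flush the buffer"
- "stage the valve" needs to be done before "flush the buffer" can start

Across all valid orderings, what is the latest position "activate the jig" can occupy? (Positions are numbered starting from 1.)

3

Following every chain forward from "activate the jig", the tasks that must come later are "flush the buffer", "calibrate the coolant loop", "verify the panel", "prime the bus", "test the relay", "stage the valve" — 6 of them.
So at least 6 tasks follow "activate the jig", putting "activate the jig" no later than position 3. That position is achievable by scheduling everything else first.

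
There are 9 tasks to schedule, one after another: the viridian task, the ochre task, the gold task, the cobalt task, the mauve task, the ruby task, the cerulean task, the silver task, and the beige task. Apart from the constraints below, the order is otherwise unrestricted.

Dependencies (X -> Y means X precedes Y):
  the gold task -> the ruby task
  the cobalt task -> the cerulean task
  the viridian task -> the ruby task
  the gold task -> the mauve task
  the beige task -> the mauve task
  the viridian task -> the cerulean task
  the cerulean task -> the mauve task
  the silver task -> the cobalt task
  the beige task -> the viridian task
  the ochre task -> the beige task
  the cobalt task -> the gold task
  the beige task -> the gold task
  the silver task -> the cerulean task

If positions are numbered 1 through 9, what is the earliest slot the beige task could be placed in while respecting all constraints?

Working backwards through the constraints from the beige task, its only required predecessor is the ochre task.
With 1 mandatory predecessor, the earliest the beige task can sit is position 1+1 = 2, and placing just that one first achieves it.

2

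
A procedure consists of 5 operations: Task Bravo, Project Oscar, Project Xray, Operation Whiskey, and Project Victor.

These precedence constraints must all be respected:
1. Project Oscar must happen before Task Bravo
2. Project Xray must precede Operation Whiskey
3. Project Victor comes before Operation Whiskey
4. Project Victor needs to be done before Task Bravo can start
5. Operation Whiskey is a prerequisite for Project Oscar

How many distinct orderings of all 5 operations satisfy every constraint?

2 operations have no prerequisites (Project Xray, Project Victor), so any of them could come first.
Counting all ways to extend the partial order to a total order gives 2.

2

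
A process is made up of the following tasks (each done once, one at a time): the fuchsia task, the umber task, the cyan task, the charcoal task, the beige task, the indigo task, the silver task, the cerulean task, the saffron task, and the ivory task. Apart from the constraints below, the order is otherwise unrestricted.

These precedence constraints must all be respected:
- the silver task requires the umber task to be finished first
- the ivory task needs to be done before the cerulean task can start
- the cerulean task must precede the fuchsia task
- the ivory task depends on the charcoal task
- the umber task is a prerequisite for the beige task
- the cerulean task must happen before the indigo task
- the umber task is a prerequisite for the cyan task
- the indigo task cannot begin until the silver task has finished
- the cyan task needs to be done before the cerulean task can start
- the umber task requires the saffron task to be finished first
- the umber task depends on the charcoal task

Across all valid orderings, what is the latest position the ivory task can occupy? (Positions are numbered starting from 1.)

7

The tasks that are forced after the ivory task, directly or by a chain of constraints, are the fuchsia task, the indigo task, the cerulean task. That's 3 tasks.
With 3 mandatory successors out of 10 tasks total, the latest slot for the ivory task is 10−3 = 7, and it's reachable by doing all non-successors before the ivory task.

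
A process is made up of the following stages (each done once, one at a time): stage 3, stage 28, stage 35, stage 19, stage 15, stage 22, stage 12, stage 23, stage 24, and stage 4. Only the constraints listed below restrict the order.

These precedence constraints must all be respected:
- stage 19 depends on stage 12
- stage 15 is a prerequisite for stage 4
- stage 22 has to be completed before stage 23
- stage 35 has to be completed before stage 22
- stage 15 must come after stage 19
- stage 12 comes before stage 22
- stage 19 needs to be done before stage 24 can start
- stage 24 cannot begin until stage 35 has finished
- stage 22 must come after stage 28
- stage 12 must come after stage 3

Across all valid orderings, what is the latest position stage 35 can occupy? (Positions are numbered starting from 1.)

The stages that are forced after stage 35, directly or by a chain of constraints, are stage 22, stage 23, stage 24. That's 3 stages.
So at least 3 stages follow stage 35, putting stage 35 no later than position 7. That position is achievable by scheduling everything else first.

7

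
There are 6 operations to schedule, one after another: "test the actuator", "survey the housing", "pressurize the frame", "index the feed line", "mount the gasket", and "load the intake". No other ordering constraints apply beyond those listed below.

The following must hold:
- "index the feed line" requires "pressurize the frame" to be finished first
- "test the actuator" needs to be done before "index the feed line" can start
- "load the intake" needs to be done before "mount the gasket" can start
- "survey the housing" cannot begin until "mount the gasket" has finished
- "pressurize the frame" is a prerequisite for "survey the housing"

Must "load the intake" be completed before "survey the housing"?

Following the dependencies: "load the intake" → "mount the gasket" → "survey the housing".
That forces "load the intake" before "survey the housing" in every valid schedule.

Yes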